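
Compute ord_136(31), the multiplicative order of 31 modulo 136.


We want ord_136(31), the smallest k >= 1 with 31^k = 1 mod 136.
n = 136 = 2^3 * 17, phi(136) = 64; the order divides phi(n).
Divisors of 64: 1, 2, 4, 8, 16, 32, 64
Repeated squaring mod 136: 31^1 = 31, 31^2 = 9, 31^4 = 81, 31^8 = 33, 31^16 = 1, 31^32 = 1, 31^64 = 1
Test divisors in increasing order:
  k=1: 31^1 = 31 mod 136
  k=2: 31^2 = 9 mod 136
  k=4: 31^4 = 81 mod 136
  k=8: 31^8 = 33 mod 136
  k=16: 31^16 = 1 mod 136  <- first divisor giving 1
Order = 16

16


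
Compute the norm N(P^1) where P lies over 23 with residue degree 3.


N(P^a) = p^(a*f)
= 23^(1*3)
= 23^3
= 12167

12167


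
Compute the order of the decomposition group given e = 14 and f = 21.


|D_P| = e * f
= 14 * 21
= 294

294


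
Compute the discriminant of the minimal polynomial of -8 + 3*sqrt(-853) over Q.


The element -8 + 3*sqrt(-853) has minimal polynomial:
x^2 + 16*x + 7741
Discriminant = (16)^2 - 4*(7741)
= 256 - 30964
= -30708

-30708


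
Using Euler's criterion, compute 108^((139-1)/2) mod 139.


p = 139 is prime and the exponent is (p-1)/2 = 69, so by Euler's criterion 108^69 = (108/139) = +1 or -1 mod 139.
Compute by square-and-multiply:
  69 = 64 + 4 + 1 (binary 1000101)
  Repeated squaring mod 139: 108^1 = 108, 108^2 = 127, 108^4 = 5, 108^8 = 25, 108^16 = 69, 108^32 = 35, 108^64 = 113
  108^69 = 108^64 * 108^4 * 108^1 = 113 * 5 * 108 mod 139
    113 * 5 = 565 = 9 mod 139
    9 * 108 = 972 = 138 mod 139
  108^69 = 138 mod 139
Result 138 = p - 1 = -1 mod 139: 108 is a quadratic non-residue mod 139. As a residue in [0, p-1] the value is 138.
108^69 mod 139 = 138

138


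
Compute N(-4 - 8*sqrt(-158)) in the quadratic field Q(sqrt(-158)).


N(a + b*sqrt(d)) = a^2 - d*b^2
= (-4)^2 - (-158)*(-8)^2
= 16 + 10112
= 10128

10128


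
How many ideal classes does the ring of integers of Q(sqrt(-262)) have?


K = Q(sqrt(-262)). d mod 4 = 2, so D = disc(K) = 4d = -1048
h(K) equals the number of primitive reduced positive-definite forms (a, b, c) = a*x^2 + b*x*y + c*y^2 with b^2 - 4ac = D,
where reduced means |b| <= a <= c, with b >= 0 whenever |b| = a or a = c, and primitive means gcd(a, b, c) = 1.
Reduced forces 3a^2 <= |D| = 1048, so 1 <= a <= 18; b must have the parity of D, and c = (b^2 - D)/(4a) must be an integer >= a.
Enumerate a = 1..18, b in [-a, a]:
  a=1: (1, 0, 262)  [1]
  a=2: (2, 0, 131)  [1]
  a=3..6: none
  a=7: (7, -4, 38), (7, 4, 38)  [2]
  a=8..13: none
  a=14: (14, -4, 19), (14, 4, 19)  [2]
  a=15..18: none
Total reduced forms: 1 + 1 + 2 + 2 = 6
h = 6

6


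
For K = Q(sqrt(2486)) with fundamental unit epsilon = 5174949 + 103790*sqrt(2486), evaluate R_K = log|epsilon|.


epsilon = 5174949 + 103790*sqrt(2486)
= 1.0350e+07
R = ln(1.0350e+07)
= 16.1525

16.1525


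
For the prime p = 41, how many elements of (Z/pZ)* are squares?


For prime p, the number of non-zero quadratic residues is (p-1)/2.
= (41-1)/2
= 20

20


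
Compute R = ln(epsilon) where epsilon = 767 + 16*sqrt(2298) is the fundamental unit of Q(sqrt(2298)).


epsilon = 767 + 16*sqrt(2298)
= 1533.9993
R = ln(1533.9993)
= 7.3356

7.3356


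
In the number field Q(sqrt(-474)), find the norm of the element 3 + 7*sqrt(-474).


N(a + b*sqrt(d)) = a^2 - d*b^2
= (3)^2 - (-474)*(7)^2
= 9 + 23226
= 23235

23235


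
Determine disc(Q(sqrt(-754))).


For K = Q(sqrt(d)) with d squarefree: disc(K) = d if d = 1 mod 4, and disc(K) = 4d if d = 2 or 3 mod 4.
Here d = -754, and d mod 4 = 2.
d = 2 mod 4, not 1 (O_K = Z[sqrt(d)]), so disc(K) = 4d = 4 * (-754) = -3016

-3016


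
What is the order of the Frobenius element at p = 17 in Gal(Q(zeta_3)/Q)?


The Frobenius at p in Gal(Q(zeta_n)/Q) = (Z/nZ)* is the class of p, so its order is ord_3(17), the smallest k >= 1 with 17^k = 1 mod 3.
n = 3 = 3, phi(3) = 2; the order divides phi(n).
Divisors of 2: 1, 2
Repeated squaring mod 3: 17^1 = 2, 17^2 = 1
Test divisors in increasing order:
  k=1: 17^1 = 2 mod 3
  k=2: 17^2 = 1 mod 3  <- first divisor giving 1
Order = 2

2


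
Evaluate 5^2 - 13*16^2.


x^2 - d*y^2
= 5^2 - 13*16^2
= 25 - 3328
= -3303

-3303


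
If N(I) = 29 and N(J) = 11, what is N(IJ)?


N(IJ) = N(I) * N(J)
= 29 * 11
= 319

319


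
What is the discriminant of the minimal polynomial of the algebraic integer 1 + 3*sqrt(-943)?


The element 1 + 3*sqrt(-943) has minimal polynomial:
x^2 - 2*x + 8488
Discriminant = (-2)^2 - 4*(8488)
= 4 - 33952
= -33948

-33948


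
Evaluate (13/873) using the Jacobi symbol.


Compute (13/873) via quadratic reciprocity:
  reciprocity: (13/873) -> +(873/13)
  reduce: (2/13)
  pull out 2: (2/13) = -1  (since 13 mod 8 = 5)
  (1/13) = 1
Product of signs = -1

-1


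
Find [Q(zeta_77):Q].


The degree equals Euler's totient phi(77).
77 = 7 * 11
phi(77) = 60

60


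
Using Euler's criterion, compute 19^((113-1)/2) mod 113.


p = 113 is prime and the exponent is (p-1)/2 = 56, so by Euler's criterion 19^56 = (19/113) = +1 or -1 mod 113.
Compute by square-and-multiply:
  56 = 32 + 16 + 8 (binary 111000)
  Repeated squaring mod 113: 19^1 = 19, 19^2 = 22, 19^4 = 32, 19^8 = 7, 19^16 = 49, 19^32 = 28
  19^56 = 19^32 * 19^16 * 19^8 = 28 * 49 * 7 mod 113
    28 * 49 = 1372 = 16 mod 113
    16 * 7 = 112 = 112 mod 113
  19^56 = 112 mod 113
Result 112 = p - 1 = -1 mod 113: 19 is a quadratic non-residue mod 113. As a residue in [0, p-1] the value is 112.
19^56 mod 113 = 112

112


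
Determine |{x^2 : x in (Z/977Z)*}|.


For prime p, the number of non-zero quadratic residues is (p-1)/2.
= (977-1)/2
= 488

488


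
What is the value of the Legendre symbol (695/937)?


p = 937 is prime, so compute (695/937) with the reciprocity algorithm (Jacobi-symbol steps: pull out 2s via (2/n), flip via reciprocity, reduce):
  reciprocity: (695/937) -> +(937/695)
  reduce: (242/695)
  pull out 2: (2/695) = +1  (since 695 mod 8 = 7)
  reciprocity: (121/695) -> +(695/121)
  reduce: (90/121)
  pull out 2: (2/121) = +1  (since 121 mod 8 = 1)
  reciprocity: (45/121) -> +(121/45)
  reduce: (31/45)
  reciprocity: (31/45) -> +(45/31)
  reduce: (14/31)
  pull out 2: (2/31) = +1  (since 31 mod 8 = 7)
  reciprocity: (7/31) -> -(31/7)
  reduce: (3/7)
  reciprocity: (3/7) -> -(7/3)
  reduce: (1/3)
  (1/3) = 1
Product of signs = 1
(695/937) = 1

1


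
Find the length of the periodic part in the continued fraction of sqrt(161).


Run the CF algorithm for sqrt(161).
a_0 = floor(sqrt(161)) = 12; set m_0=0, q_0=1.
Recurrence: m' = q*a - m,  q' = (d - m'^2)/q,  a' = floor((a_0 + m')/q').
  step 1: m=12, q=17, a=1
  step 2: m=5, q=8, a=2
  step 3: m=11, q=5, a=4
  step 4: m=9, q=16, a=1
  step 5: m=7, q=7, a=2
  step 6: m=7, q=16, a=1
  step 7: m=9, q=5, a=4
  step 8: m=11, q=8, a=2
  step 9: m=5, q=17, a=1
  step 10: m=12, q=1, a=24
a_10 = 2*a_0 = 24, so the period closes here.
sqrt(161) = [12; 1, 2, 4, 1, 2, 1, 4, 2, 1, 24]
Period length = 10

10


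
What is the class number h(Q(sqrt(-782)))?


K = Q(sqrt(-782)). d mod 4 = 2, so D = disc(K) = 4d = -3128
h(K) equals the number of primitive reduced positive-definite forms (a, b, c) = a*x^2 + b*x*y + c*y^2 with b^2 - 4ac = D,
where reduced means |b| <= a <= c, with b >= 0 whenever |b| = a or a = c, and primitive means gcd(a, b, c) = 1.
Reduced forces 3a^2 <= |D| = 3128, so 1 <= a <= 32; b must have the parity of D, and c = (b^2 - D)/(4a) must be an integer >= a.
Enumerate a = 1..32, b in [-a, a]:
  a=1: (1, 0, 782)  [1]
  a=2: (2, 0, 391)  [1]
  a=3: (3, -2, 261), (3, 2, 261)  [2]
  a=4..5: none
  a=6: (6, -4, 131), (6, 4, 131)  [2]
  a=7: (7, -6, 113), (7, 6, 113)  [2]
  a=8: none
  a=9: (9, -2, 87), (9, 2, 87)  [2]
  a=10..13: none
  a=14: (14, -8, 57), (14, 8, 57)  [2]
  a=15..16: none
  a=17: (17, 0, 46)  [1]
  a=18: (18, -16, 47), (18, 16, 47)  [2]
  a=19: (19, -8, 42), (19, 8, 42)  [2]
  a=20: none
  a=21: (21, -20, 42), (21, -8, 38), (21, 8, 38), (21, 20, 42)  [4]
  a=22: none
  a=23: (23, 0, 34)  [1]
  a=24..26: none
  a=27: (27, -2, 29), (27, 2, 29)  [2]
  a=28..32: none
Total reduced forms: 1 + 1 + 2 + 2 + 2 + 2 + 2 + 1 + 2 + 2 + 4 + 1 + 2 = 24
h = 24

24


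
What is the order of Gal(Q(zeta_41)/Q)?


|Gal(Q(zeta_41)/Q)| = phi(41)
= 40

40


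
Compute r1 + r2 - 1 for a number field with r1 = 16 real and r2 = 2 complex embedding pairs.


By Dirichlet's unit theorem:
rank = r1 + r2 - 1
= 16 + 2 - 1
= 17

17


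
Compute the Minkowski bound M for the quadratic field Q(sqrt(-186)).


d = -186, d mod 4 = 2, so disc(K) = 4d = -744; |disc(K)| = 744
Imaginary quadratic field, so n = 2, s = r2 = 1, r1 = 0
M = (n!/n^n) * (4/pi)^s * sqrt(|disc(K)|) = (2!/2^2) * (4/pi)^1 * sqrt(744)
= 0.5 * 1.273240 * 27.276363
= 17.3647

17.3647


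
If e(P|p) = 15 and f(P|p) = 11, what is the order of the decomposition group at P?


|D_P| = e * f
= 15 * 11
= 165

165


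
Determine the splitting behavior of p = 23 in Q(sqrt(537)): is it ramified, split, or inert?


K = Q(sqrt(537)). Since d mod 4 = 1, disc(K) = 537.
Check p | disc: 537 mod 23 = 8.
p does not divide disc. Compute Legendre symbol (d/p):
8^((23-1)/2) mod 23 = 1
(d/p) = 1, so p splits: (p) = P*P' with e=1, f=1, g=2.
Therefore p is split.

split


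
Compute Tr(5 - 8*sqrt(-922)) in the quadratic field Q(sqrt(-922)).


Tr(a + b*sqrt(d)) = (a + b*sqrt(d)) + (a - b*sqrt(d)) = 2a
= 2 * (5)
= 10

10


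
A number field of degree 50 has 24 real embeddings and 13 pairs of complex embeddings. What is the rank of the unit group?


By Dirichlet's unit theorem:
rank = r1 + r2 - 1
= 24 + 13 - 1
= 36

36


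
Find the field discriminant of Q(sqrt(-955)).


For K = Q(sqrt(d)) with d squarefree: disc(K) = d if d = 1 mod 4, and disc(K) = 4d if d = 2 or 3 mod 4.
Here d = -955, and d mod 4 = 1.
d = 1 mod 4 (O_K = Z[(1+sqrt(d))/2]), so disc(K) = d = -955

-955


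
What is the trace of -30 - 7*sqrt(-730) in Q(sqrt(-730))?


Tr(a + b*sqrt(d)) = (a + b*sqrt(d)) + (a - b*sqrt(d)) = 2a
= 2 * (-30)
= -60

-60


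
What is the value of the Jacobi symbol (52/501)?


Compute (52/501) via quadratic reciprocity:
  pull out 2: (2/501) = -1  (since 501 mod 8 = 5)
  pull out 2: (2/501) = -1  (since 501 mod 8 = 5)
  reciprocity: (13/501) -> +(501/13)
  reduce: (7/13)
  reciprocity: (7/13) -> +(13/7)
  reduce: (6/7)
  pull out 2: (2/7) = +1  (since 7 mod 8 = 7)
  reciprocity: (3/7) -> -(7/3)
  reduce: (1/3)
  (1/3) = 1
Product of signs = -1

-1


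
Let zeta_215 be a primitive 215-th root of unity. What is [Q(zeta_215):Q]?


The degree equals Euler's totient phi(215).
215 = 5 * 43
phi(215) = 168

168


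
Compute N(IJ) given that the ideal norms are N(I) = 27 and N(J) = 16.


N(IJ) = N(I) * N(J)
= 27 * 16
= 432

432


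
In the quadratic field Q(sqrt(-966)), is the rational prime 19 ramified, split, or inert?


K = Q(sqrt(-966)). Since d mod 4 = 2, disc(K) = -3864.
Check p | disc: -3864 mod 19 = 12.
p does not divide disc. Compute Legendre symbol (d/p):
3^((19-1)/2) mod 19 = -1
(d/p) = -1, so p is inert: (p) stays prime with e=1, f=2, g=1.
Therefore p is inert.

inert


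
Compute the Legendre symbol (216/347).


p = 347 is prime, so compute (216/347) with the reciprocity algorithm (Jacobi-symbol steps: pull out 2s via (2/n), flip via reciprocity, reduce):
  pull out 2: (2/347) = -1  (since 347 mod 8 = 3)
  pull out 2: (2/347) = -1  (since 347 mod 8 = 3)
  pull out 2: (2/347) = -1  (since 347 mod 8 = 3)
  reciprocity: (27/347) -> -(347/27)
  reduce: (23/27)
  reciprocity: (23/27) -> -(27/23)
  reduce: (4/23)
  pull out 2: (2/23) = +1  (since 23 mod 8 = 7)
  pull out 2: (2/23) = +1  (since 23 mod 8 = 7)
  (1/23) = 1
Product of signs = -1
(216/347) = -1

-1


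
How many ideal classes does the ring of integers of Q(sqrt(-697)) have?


K = Q(sqrt(-697)). d mod 4 = 3, so D = disc(K) = 4d = -2788
h(K) equals the number of primitive reduced positive-definite forms (a, b, c) = a*x^2 + b*x*y + c*y^2 with b^2 - 4ac = D,
where reduced means |b| <= a <= c, with b >= 0 whenever |b| = a or a = c, and primitive means gcd(a, b, c) = 1.
Reduced forces 3a^2 <= |D| = 2788, so 1 <= a <= 30; b must have the parity of D, and c = (b^2 - D)/(4a) must be an integer >= a.
Enumerate a = 1..30, b in [-a, a]:
  a=1: (1, 0, 697)  [1]
  a=2: (2, 2, 349)  [1]
  a=3..16: none
  a=17: (17, 0, 41)  [1]
  a=18: none
  a=19: (19, -10, 38), (19, 10, 38)  [2]
  a=20..22: none
  a=23: (23, -8, 31), (23, 8, 31)  [2]
  a=24..28: none
  a=29: (29, 24, 29)  [1]
  a=30: none
Total reduced forms: 1 + 1 + 1 + 2 + 2 + 1 = 8
h = 8

8


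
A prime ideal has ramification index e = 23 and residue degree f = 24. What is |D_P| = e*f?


|D_P| = e * f
= 23 * 24
= 552

552


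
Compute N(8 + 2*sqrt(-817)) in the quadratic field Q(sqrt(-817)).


N(a + b*sqrt(d)) = a^2 - d*b^2
= (8)^2 - (-817)*(2)^2
= 64 + 3268
= 3332

3332


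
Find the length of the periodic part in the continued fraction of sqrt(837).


Run the CF algorithm for sqrt(837).
a_0 = floor(sqrt(837)) = 28; set m_0=0, q_0=1.
Recurrence: m' = q*a - m,  q' = (d - m'^2)/q,  a' = floor((a_0 + m')/q').
  step 1: m=28, q=53, a=1
  step 2: m=25, q=4, a=13
  step 3: m=27, q=27, a=2
  step 4: m=27, q=4, a=13
  step 5: m=25, q=53, a=1
  step 6: m=28, q=1, a=56
a_6 = 2*a_0 = 56, so the period closes here.
sqrt(837) = [28; 1, 13, 2, 13, 1, 56]
Period length = 6

6


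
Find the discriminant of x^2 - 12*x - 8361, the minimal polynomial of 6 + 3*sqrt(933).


The element 6 + 3*sqrt(933) has minimal polynomial:
x^2 - 12*x - 8361
Discriminant = (-12)^2 - 4*(-8361)
= 144 + 33444
= 33588

33588


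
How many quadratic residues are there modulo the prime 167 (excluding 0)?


For prime p, the number of non-zero quadratic residues is (p-1)/2.
= (167-1)/2
= 83

83


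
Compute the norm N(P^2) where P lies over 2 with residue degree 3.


N(P^a) = p^(a*f)
= 2^(2*3)
= 2^6
= 64

64


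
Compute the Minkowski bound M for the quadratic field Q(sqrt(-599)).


d = -599, d mod 4 = 1, so disc(K) = d = -599; |disc(K)| = 599
Imaginary quadratic field, so n = 2, s = r2 = 1, r1 = 0
M = (n!/n^n) * (4/pi)^s * sqrt(|disc(K)|) = (2!/2^2) * (4/pi)^1 * sqrt(599)
= 0.5 * 1.273240 * 24.474477
= 15.5809

15.5809


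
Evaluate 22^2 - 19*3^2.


x^2 - d*y^2
= 22^2 - 19*3^2
= 484 - 171
= 313

313


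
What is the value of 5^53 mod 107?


p = 107 is prime and the exponent is (p-1)/2 = 53, so by Euler's criterion 5^53 = (5/107) = +1 or -1 mod 107.
Compute by square-and-multiply:
  53 = 32 + 16 + 4 + 1 (binary 110101)
  Repeated squaring mod 107: 5^1 = 5, 5^2 = 25, 5^4 = 90, 5^8 = 75, 5^16 = 61, 5^32 = 83
  5^53 = 5^32 * 5^16 * 5^4 * 5^1 = 83 * 61 * 90 * 5 mod 107
    83 * 61 = 5063 = 34 mod 107
    34 * 90 = 3060 = 64 mod 107
    64 * 5 = 320 = 106 mod 107
  5^53 = 106 mod 107
Result 106 = p - 1 = -1 mod 107: 5 is a quadratic non-residue mod 107. As a residue in [0, p-1] the value is 106.
5^53 mod 107 = 106

106


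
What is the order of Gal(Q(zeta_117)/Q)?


|Gal(Q(zeta_117)/Q)| = phi(117)
= 72

72


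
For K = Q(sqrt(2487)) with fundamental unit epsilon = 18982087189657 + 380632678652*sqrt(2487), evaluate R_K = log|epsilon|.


epsilon = 18982087189657 + 380632678652*sqrt(2487)
= 3.7964e+13
R = ln(3.7964e+13)
= 31.2677

31.2677


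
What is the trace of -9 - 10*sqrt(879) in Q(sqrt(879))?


Tr(a + b*sqrt(d)) = (a + b*sqrt(d)) + (a - b*sqrt(d)) = 2a
= 2 * (-9)
= -18

-18


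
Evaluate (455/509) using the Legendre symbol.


p = 509 is prime, so compute (455/509) with the reciprocity algorithm (Jacobi-symbol steps: pull out 2s via (2/n), flip via reciprocity, reduce):
  reciprocity: (455/509) -> +(509/455)
  reduce: (54/455)
  pull out 2: (2/455) = +1  (since 455 mod 8 = 7)
  reciprocity: (27/455) -> -(455/27)
  reduce: (23/27)
  reciprocity: (23/27) -> -(27/23)
  reduce: (4/23)
  pull out 2: (2/23) = +1  (since 23 mod 8 = 7)
  pull out 2: (2/23) = +1  (since 23 mod 8 = 7)
  (1/23) = 1
Product of signs = 1
(455/509) = 1

1


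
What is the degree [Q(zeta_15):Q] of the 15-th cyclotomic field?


The degree equals Euler's totient phi(15).
15 = 3 * 5
phi(15) = 8

8


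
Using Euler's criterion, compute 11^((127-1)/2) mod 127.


p = 127 is prime and the exponent is (p-1)/2 = 63, so by Euler's criterion 11^63 = (11/127) = +1 or -1 mod 127.
Compute by square-and-multiply:
  63 = 32 + 16 + 8 + 4 + 2 + 1 (binary 111111)
  Repeated squaring mod 127: 11^1 = 11, 11^2 = 121, 11^4 = 36, 11^8 = 26, 11^16 = 41, 11^32 = 30
  11^63 = 11^32 * 11^16 * 11^8 * 11^4 * 11^2 * 11^1 = 30 * 41 * 26 * 36 * 121 * 11 mod 127
    30 * 41 = 1230 = 87 mod 127
    87 * 26 = 2262 = 103 mod 127
    103 * 36 = 3708 = 25 mod 127
    25 * 121 = 3025 = 104 mod 127
    104 * 11 = 1144 = 1 mod 127
  11^63 = 1 mod 127
Result 1: 11 is a quadratic residue mod 127.
11^63 mod 127 = 1

1


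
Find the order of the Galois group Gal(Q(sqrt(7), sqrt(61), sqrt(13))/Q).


The 3 square roots of distinct primes are multiplicatively independent over Q,
so [K:Q] = 2^3 and Gal(K/Q) is isomorphic to (Z/2Z)^3.
|Gal| = 2^3 = 8

8


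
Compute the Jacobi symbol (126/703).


Compute (126/703) via quadratic reciprocity:
  pull out 2: (2/703) = +1  (since 703 mod 8 = 7)
  reciprocity: (63/703) -> -(703/63)
  reduce: (10/63)
  pull out 2: (2/63) = +1  (since 63 mod 8 = 7)
  reciprocity: (5/63) -> +(63/5)
  reduce: (3/5)
  reciprocity: (3/5) -> +(5/3)
  reduce: (2/3)
  pull out 2: (2/3) = -1  (since 3 mod 8 = 3)
  (1/3) = 1
Product of signs = 1

1


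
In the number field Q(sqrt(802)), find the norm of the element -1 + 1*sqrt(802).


N(a + b*sqrt(d)) = a^2 - d*b^2
= (-1)^2 - (802)*(1)^2
= 1 - 802
= -801

-801


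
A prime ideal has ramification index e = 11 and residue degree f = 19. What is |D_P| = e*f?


|D_P| = e * f
= 11 * 19
= 209

209


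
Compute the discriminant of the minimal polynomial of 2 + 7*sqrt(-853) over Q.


The element 2 + 7*sqrt(-853) has minimal polynomial:
x^2 - 4*x + 41801
Discriminant = (-4)^2 - 4*(41801)
= 16 - 167204
= -167188

-167188


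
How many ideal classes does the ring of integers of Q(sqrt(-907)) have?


K = Q(sqrt(-907)). d mod 4 = 1, so D = disc(K) = d = -907
h(K) equals the number of primitive reduced positive-definite forms (a, b, c) = a*x^2 + b*x*y + c*y^2 with b^2 - 4ac = D,
where reduced means |b| <= a <= c, with b >= 0 whenever |b| = a or a = c, and primitive means gcd(a, b, c) = 1.
Reduced forces 3a^2 <= |D| = 907, so 1 <= a <= 17; b must have the parity of D, and c = (b^2 - D)/(4a) must be an integer >= a.
Enumerate a = 1..17, b in [-a, a]:
  a=1: (1, 1, 227)  [1]
  a=2..12: none
  a=13: (13, -9, 19), (13, 9, 19)  [2]
  a=14..17: none
Total reduced forms: 1 + 2 = 3
h = 3

3


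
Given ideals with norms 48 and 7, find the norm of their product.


N(IJ) = N(I) * N(J)
= 48 * 7
= 336

336


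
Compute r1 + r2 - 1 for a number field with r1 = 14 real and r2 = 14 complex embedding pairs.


By Dirichlet's unit theorem:
rank = r1 + r2 - 1
= 14 + 14 - 1
= 27

27


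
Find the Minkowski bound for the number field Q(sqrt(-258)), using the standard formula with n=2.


d = -258, d mod 4 = 2, so disc(K) = 4d = -1032; |disc(K)| = 1032
Imaginary quadratic field, so n = 2, s = r2 = 1, r1 = 0
M = (n!/n^n) * (4/pi)^s * sqrt(|disc(K)|) = (2!/2^2) * (4/pi)^1 * sqrt(1032)
= 0.5 * 1.273240 * 32.124757
= 20.4513

20.4513


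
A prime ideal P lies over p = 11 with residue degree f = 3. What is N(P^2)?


N(P^a) = p^(a*f)
= 11^(2*3)
= 11^6
= 1771561

1771561


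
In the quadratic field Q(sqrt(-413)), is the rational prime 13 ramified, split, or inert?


K = Q(sqrt(-413)). Since d mod 4 = 3, disc(K) = -1652.
Check p | disc: -1652 mod 13 = 12.
p does not divide disc. Compute Legendre symbol (d/p):
3^((13-1)/2) mod 13 = 1
(d/p) = 1, so p splits: (p) = P*P' with e=1, f=1, g=2.
Therefore p is split.

split


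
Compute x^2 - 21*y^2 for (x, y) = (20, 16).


x^2 - d*y^2
= 20^2 - 21*16^2
= 400 - 5376
= -4976

-4976


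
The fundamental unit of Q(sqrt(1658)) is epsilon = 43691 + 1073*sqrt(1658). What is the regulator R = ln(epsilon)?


epsilon = 43691 + 1073*sqrt(1658)
= 87382.0000
R = ln(87382.0000)
= 11.3780

11.3780


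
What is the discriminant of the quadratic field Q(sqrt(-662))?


For K = Q(sqrt(d)) with d squarefree: disc(K) = d if d = 1 mod 4, and disc(K) = 4d if d = 2 or 3 mod 4.
Here d = -662, and d mod 4 = 2.
d = 2 mod 4, not 1 (O_K = Z[sqrt(d)]), so disc(K) = 4d = 4 * (-662) = -2648

-2648


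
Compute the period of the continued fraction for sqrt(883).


Run the CF algorithm for sqrt(883).
a_0 = floor(sqrt(883)) = 29; set m_0=0, q_0=1.
Recurrence: m' = q*a - m,  q' = (d - m'^2)/q,  a' = floor((a_0 + m')/q').
  step 1: m=29, q=42, a=1
  step 2: m=13, q=17, a=2
  step 3: m=21, q=26, a=1
  step 4: m=5, q=33, a=1
  step 5: m=28, q=3, a=19
  step 6: m=29, q=14, a=4
  step 7: m=27, q=11, a=5
  step 8: m=28, q=9, a=6
  step 9: m=26, q=23, a=2
  step 10: m=20, q=21, a=2
  step 11: m=22, q=19, a=2
  step 12: m=16, q=33, a=1
  step 13: m=17, q=18, a=2
  step 14: m=19, q=29, a=1
  step 15: m=10, q=27, a=1
  step 16: m=17, q=22, a=2
  step 17: m=27, q=7, a=8
  step 18: m=29, q=6, a=9
  step 19: m=25, q=43, a=1
  step 20: m=18, q=13, a=3
  step 21: m=21, q=34, a=1
  step 22: m=13, q=21, a=2
  step 23: m=29, q=2, a=29
  step 24: m=29, q=21, a=2
  step 25: m=13, q=34, a=1
  step 26: m=21, q=13, a=3
  step 27: m=18, q=43, a=1
  step 28: m=25, q=6, a=9
  step 29: m=29, q=7, a=8
  step 30: m=27, q=22, a=2
  step 31: m=17, q=27, a=1
  step 32: m=10, q=29, a=1
  step 33: m=19, q=18, a=2
  step 34: m=17, q=33, a=1
  step 35: m=16, q=19, a=2
  step 36: m=22, q=21, a=2
  step 37: m=20, q=23, a=2
  step 38: m=26, q=9, a=6
  step 39: m=28, q=11, a=5
  step 40: m=27, q=14, a=4
  step 41: m=29, q=3, a=19
  step 42: m=28, q=33, a=1
  step 43: m=5, q=26, a=1
  step 44: m=21, q=17, a=2
  step 45: m=13, q=42, a=1
  step 46: m=29, q=1, a=58
a_46 = 2*a_0 = 58, so the period closes here.
sqrt(883) = [29; 1, 2, 1, 1, 19, 4, 5, 6, 2, 2, 2, 1, 2, 1, 1, 2, 8, 9, 1, 3, 1, 2, 29, 2, 1, 3, 1, 9, 8, 2, 1, 1, 2, 1, 2, 2, 2, 6, 5, 4, 19, 1, 1, 2, 1, 58]
Period length = 46

46


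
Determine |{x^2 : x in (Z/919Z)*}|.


For prime p, the number of non-zero quadratic residues is (p-1)/2.
= (919-1)/2
= 459

459


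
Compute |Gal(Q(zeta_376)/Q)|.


|Gal(Q(zeta_376)/Q)| = phi(376)
= 184

184


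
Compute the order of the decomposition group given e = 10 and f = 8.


|D_P| = e * f
= 10 * 8
= 80

80


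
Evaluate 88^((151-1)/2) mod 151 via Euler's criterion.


p = 151 is prime and the exponent is (p-1)/2 = 75, so by Euler's criterion 88^75 = (88/151) = +1 or -1 mod 151.
Compute by square-and-multiply:
  75 = 64 + 8 + 2 + 1 (binary 1001011)
  Repeated squaring mod 151: 88^1 = 88, 88^2 = 43, 88^4 = 37, 88^8 = 10, 88^16 = 100, 88^32 = 34, 88^64 = 99
  88^75 = 88^64 * 88^8 * 88^2 * 88^1 = 99 * 10 * 43 * 88 mod 151
    99 * 10 = 990 = 84 mod 151
    84 * 43 = 3612 = 139 mod 151
    139 * 88 = 12232 = 1 mod 151
  88^75 = 1 mod 151
Result 1: 88 is a quadratic residue mod 151.
88^75 mod 151 = 1

1


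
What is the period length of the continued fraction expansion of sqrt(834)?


Run the CF algorithm for sqrt(834).
a_0 = floor(sqrt(834)) = 28; set m_0=0, q_0=1.
Recurrence: m' = q*a - m,  q' = (d - m'^2)/q,  a' = floor((a_0 + m')/q').
  step 1: m=28, q=50, a=1
  step 2: m=22, q=7, a=7
  step 3: m=27, q=15, a=3
  step 4: m=18, q=34, a=1
  step 5: m=16, q=17, a=2
  step 6: m=18, q=30, a=1
  step 7: m=12, q=23, a=1
  step 8: m=11, q=31, a=1
  step 9: m=20, q=14, a=3
  step 10: m=22, q=25, a=2
  step 11: m=28, q=2, a=28
  step 12: m=28, q=25, a=2
  step 13: m=22, q=14, a=3
  step 14: m=20, q=31, a=1
  step 15: m=11, q=23, a=1
  step 16: m=12, q=30, a=1
  step 17: m=18, q=17, a=2
  step 18: m=16, q=34, a=1
  step 19: m=18, q=15, a=3
  step 20: m=27, q=7, a=7
  step 21: m=22, q=50, a=1
  step 22: m=28, q=1, a=56
a_22 = 2*a_0 = 56, so the period closes here.
sqrt(834) = [28; 1, 7, 3, 1, 2, 1, 1, 1, 3, 2, 28, 2, 3, 1, 1, 1, 2, 1, 3, 7, 1, 56]
Period length = 22

22


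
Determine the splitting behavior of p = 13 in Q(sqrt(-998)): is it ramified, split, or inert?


K = Q(sqrt(-998)). Since d mod 4 = 2, disc(K) = -3992.
Check p | disc: -3992 mod 13 = 12.
p does not divide disc. Compute Legendre symbol (d/p):
3^((13-1)/2) mod 13 = 1
(d/p) = 1, so p splits: (p) = P*P' with e=1, f=1, g=2.
Therefore p is split.

split


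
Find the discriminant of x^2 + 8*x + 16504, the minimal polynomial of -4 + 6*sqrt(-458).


The element -4 + 6*sqrt(-458) has minimal polynomial:
x^2 + 8*x + 16504
Discriminant = (8)^2 - 4*(16504)
= 64 - 66016
= -65952

-65952


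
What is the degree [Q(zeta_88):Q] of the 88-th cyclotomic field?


The degree equals Euler's totient phi(88).
88 = 2^3 * 11
phi(88) = 40

40


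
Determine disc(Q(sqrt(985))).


For K = Q(sqrt(d)) with d squarefree: disc(K) = d if d = 1 mod 4, and disc(K) = 4d if d = 2 or 3 mod 4.
Here d = 985, and d mod 4 = 1.
d = 1 mod 4 (O_K = Z[(1+sqrt(d))/2]), so disc(K) = d = 985

985


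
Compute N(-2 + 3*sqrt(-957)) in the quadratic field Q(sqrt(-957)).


N(a + b*sqrt(d)) = a^2 - d*b^2
= (-2)^2 - (-957)*(3)^2
= 4 + 8613
= 8617

8617


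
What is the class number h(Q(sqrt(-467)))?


K = Q(sqrt(-467)). d mod 4 = 1, so D = disc(K) = d = -467
h(K) equals the number of primitive reduced positive-definite forms (a, b, c) = a*x^2 + b*x*y + c*y^2 with b^2 - 4ac = D,
where reduced means |b| <= a <= c, with b >= 0 whenever |b| = a or a = c, and primitive means gcd(a, b, c) = 1.
Reduced forces 3a^2 <= |D| = 467, so 1 <= a <= 12; b must have the parity of D, and c = (b^2 - D)/(4a) must be an integer >= a.
Enumerate a = 1..12, b in [-a, a]:
  a=1: (1, 1, 117)  [1]
  a=2: none
  a=3: (3, -1, 39), (3, 1, 39)  [2]
  a=4..6: none
  a=7: (7, -3, 17), (7, 3, 17)  [2]
  a=8: none
  a=9: (9, -1, 13), (9, 1, 13)  [2]
  a=10..12: none
Total reduced forms: 1 + 2 + 2 + 2 = 7
h = 7

7


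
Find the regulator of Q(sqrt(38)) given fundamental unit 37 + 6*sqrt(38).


epsilon = 37 + 6*sqrt(38)
= 73.9865
R = ln(73.9865)
= 4.3039

4.3039


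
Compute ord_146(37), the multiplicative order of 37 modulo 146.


We want ord_146(37), the smallest k >= 1 with 37^k = 1 mod 146.
n = 146 = 2 * 73, phi(146) = 72; the order divides phi(n).
Divisors of 72: 1, 2, 3, 4, 6, 8, 9, 12, 18, 24, 36, 72
Repeated squaring mod 146: 37^1 = 37, 37^2 = 55, 37^4 = 105, 37^8 = 75, 37^16 = 77, 37^32 = 89, 37^64 = 37
Test divisors in increasing order:
  k=1: 37^1 = 37 mod 146
  k=2: 37^2 = 55 mod 146
  k=3: 37^3 = 55 * 37 = 137 mod 146
  k=4: 37^4 = 105 mod 146
  k=6: 37^6 = 105 * 55 = 81 mod 146
  k=8: 37^8 = 75 mod 146
  k=9: 37^9 = 75 * 37 = 1 mod 146  <- first divisor giving 1
Order = 9

9


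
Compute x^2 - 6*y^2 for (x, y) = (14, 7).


x^2 - d*y^2
= 14^2 - 6*7^2
= 196 - 294
= -98

-98


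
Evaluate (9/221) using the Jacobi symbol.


Compute (9/221) via quadratic reciprocity:
  reciprocity: (9/221) -> +(221/9)
  reduce: (5/9)
  reciprocity: (5/9) -> +(9/5)
  reduce: (4/5)
  pull out 2: (2/5) = -1  (since 5 mod 8 = 5)
  pull out 2: (2/5) = -1  (since 5 mod 8 = 5)
  (1/5) = 1
Product of signs = 1

1


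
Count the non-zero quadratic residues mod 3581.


For prime p, the number of non-zero quadratic residues is (p-1)/2.
= (3581-1)/2
= 1790

1790


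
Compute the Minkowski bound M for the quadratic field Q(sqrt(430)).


d = 430, d mod 4 = 2, so disc(K) = 4d = 1720; |disc(K)| = 1720
Real quadratic field, so n = 2, s = r2 = 0, r1 = 2
M = (n!/n^n) * (4/pi)^s * sqrt(|disc(K)|) = (2!/2^2) * (4/pi)^0 * sqrt(1720)
= 0.5 * 1.000000 * 41.472883
= 20.7364

20.7364


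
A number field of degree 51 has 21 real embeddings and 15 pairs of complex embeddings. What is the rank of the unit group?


By Dirichlet's unit theorem:
rank = r1 + r2 - 1
= 21 + 15 - 1
= 35

35


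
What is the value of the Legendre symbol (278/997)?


p = 997 is prime, so compute (278/997) with the reciprocity algorithm (Jacobi-symbol steps: pull out 2s via (2/n), flip via reciprocity, reduce):
  pull out 2: (2/997) = -1  (since 997 mod 8 = 5)
  reciprocity: (139/997) -> +(997/139)
  reduce: (24/139)
  pull out 2: (2/139) = -1  (since 139 mod 8 = 3)
  pull out 2: (2/139) = -1  (since 139 mod 8 = 3)
  pull out 2: (2/139) = -1  (since 139 mod 8 = 3)
  reciprocity: (3/139) -> -(139/3)
  reduce: (1/3)
  (1/3) = 1
Product of signs = -1
(278/997) = -1

-1


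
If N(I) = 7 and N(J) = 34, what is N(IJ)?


N(IJ) = N(I) * N(J)
= 7 * 34
= 238

238


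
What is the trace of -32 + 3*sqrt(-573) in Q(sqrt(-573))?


Tr(a + b*sqrt(d)) = (a + b*sqrt(d)) + (a - b*sqrt(d)) = 2a
= 2 * (-32)
= -64

-64


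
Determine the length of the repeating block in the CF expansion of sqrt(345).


Run the CF algorithm for sqrt(345).
a_0 = floor(sqrt(345)) = 18; set m_0=0, q_0=1.
Recurrence: m' = q*a - m,  q' = (d - m'^2)/q,  a' = floor((a_0 + m')/q').
  step 1: m=18, q=21, a=1
  step 2: m=3, q=16, a=1
  step 3: m=13, q=11, a=2
  step 4: m=9, q=24, a=1
  step 5: m=15, q=5, a=6
  step 6: m=15, q=24, a=1
  step 7: m=9, q=11, a=2
  step 8: m=13, q=16, a=1
  step 9: m=3, q=21, a=1
  step 10: m=18, q=1, a=36
a_10 = 2*a_0 = 36, so the period closes here.
sqrt(345) = [18; 1, 1, 2, 1, 6, 1, 2, 1, 1, 36]
Period length = 10

10


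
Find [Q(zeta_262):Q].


The degree equals Euler's totient phi(262).
262 = 2 * 131
phi(262) = 130

130


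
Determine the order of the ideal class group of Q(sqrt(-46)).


K = Q(sqrt(-46)). d mod 4 = 2, so D = disc(K) = 4d = -184
h(K) equals the number of primitive reduced positive-definite forms (a, b, c) = a*x^2 + b*x*y + c*y^2 with b^2 - 4ac = D,
where reduced means |b| <= a <= c, with b >= 0 whenever |b| = a or a = c, and primitive means gcd(a, b, c) = 1.
Reduced forces 3a^2 <= |D| = 184, so 1 <= a <= 7; b must have the parity of D, and c = (b^2 - D)/(4a) must be an integer >= a.
Enumerate a = 1..7, b in [-a, a]:
  a=1: (1, 0, 46)  [1]
  a=2: (2, 0, 23)  [1]
  a=3..4: none
  a=5: (5, -4, 10), (5, 4, 10)  [2]
  a=6..7: none
Total reduced forms: 1 + 1 + 2 = 4
h = 4

4


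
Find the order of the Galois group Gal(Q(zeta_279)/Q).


|Gal(Q(zeta_279)/Q)| = phi(279)
= 180

180


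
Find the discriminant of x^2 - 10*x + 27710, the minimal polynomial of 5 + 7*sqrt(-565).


The element 5 + 7*sqrt(-565) has minimal polynomial:
x^2 - 10*x + 27710
Discriminant = (-10)^2 - 4*(27710)
= 100 - 110840
= -110740

-110740


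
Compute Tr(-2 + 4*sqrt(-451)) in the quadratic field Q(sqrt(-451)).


Tr(a + b*sqrt(d)) = (a + b*sqrt(d)) + (a - b*sqrt(d)) = 2a
= 2 * (-2)
= -4

-4


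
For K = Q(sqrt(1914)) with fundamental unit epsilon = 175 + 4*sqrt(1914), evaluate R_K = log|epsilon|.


epsilon = 175 + 4*sqrt(1914)
= 349.9971
R = ln(349.9971)
= 5.8579

5.8579


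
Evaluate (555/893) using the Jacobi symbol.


Compute (555/893) via quadratic reciprocity:
  reciprocity: (555/893) -> +(893/555)
  reduce: (338/555)
  pull out 2: (2/555) = -1  (since 555 mod 8 = 3)
  reciprocity: (169/555) -> +(555/169)
  reduce: (48/169)
  pull out 2: (2/169) = +1  (since 169 mod 8 = 1)
  pull out 2: (2/169) = +1  (since 169 mod 8 = 1)
  pull out 2: (2/169) = +1  (since 169 mod 8 = 1)
  pull out 2: (2/169) = +1  (since 169 mod 8 = 1)
  reciprocity: (3/169) -> +(169/3)
  reduce: (1/3)
  (1/3) = 1
Product of signs = -1

-1


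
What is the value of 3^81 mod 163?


p = 163 is prime and the exponent is (p-1)/2 = 81, so by Euler's criterion 3^81 = (3/163) = +1 or -1 mod 163.
Compute by square-and-multiply:
  81 = 64 + 16 + 1 (binary 1010001)
  Repeated squaring mod 163: 3^1 = 3, 3^2 = 9, 3^4 = 81, 3^8 = 41, 3^16 = 51, 3^32 = 156, 3^64 = 49
  3^81 = 3^64 * 3^16 * 3^1 = 49 * 51 * 3 mod 163
    49 * 51 = 2499 = 54 mod 163
    54 * 3 = 162 = 162 mod 163
  3^81 = 162 mod 163
Result 162 = p - 1 = -1 mod 163: 3 is a quadratic non-residue mod 163. As a residue in [0, p-1] the value is 162.
3^81 mod 163 = 162

162


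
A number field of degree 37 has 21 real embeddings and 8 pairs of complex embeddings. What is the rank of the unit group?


By Dirichlet's unit theorem:
rank = r1 + r2 - 1
= 21 + 8 - 1
= 28

28


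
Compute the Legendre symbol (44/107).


p = 107 is prime, so compute (44/107) with the reciprocity algorithm (Jacobi-symbol steps: pull out 2s via (2/n), flip via reciprocity, reduce):
  pull out 2: (2/107) = -1  (since 107 mod 8 = 3)
  pull out 2: (2/107) = -1  (since 107 mod 8 = 3)
  reciprocity: (11/107) -> -(107/11)
  reduce: (8/11)
  pull out 2: (2/11) = -1  (since 11 mod 8 = 3)
  pull out 2: (2/11) = -1  (since 11 mod 8 = 3)
  pull out 2: (2/11) = -1  (since 11 mod 8 = 3)
  (1/11) = 1
Product of signs = 1
(44/107) = 1

1


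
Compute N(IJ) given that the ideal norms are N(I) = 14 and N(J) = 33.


N(IJ) = N(I) * N(J)
= 14 * 33
= 462

462


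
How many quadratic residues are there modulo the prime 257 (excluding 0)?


For prime p, the number of non-zero quadratic residues is (p-1)/2.
= (257-1)/2
= 128

128


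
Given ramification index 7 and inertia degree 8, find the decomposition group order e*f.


|D_P| = e * f
= 7 * 8
= 56

56


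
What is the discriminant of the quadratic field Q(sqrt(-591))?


For K = Q(sqrt(d)) with d squarefree: disc(K) = d if d = 1 mod 4, and disc(K) = 4d if d = 2 or 3 mod 4.
Here d = -591, and d mod 4 = 1.
d = 1 mod 4 (O_K = Z[(1+sqrt(d))/2]), so disc(K) = d = -591

-591


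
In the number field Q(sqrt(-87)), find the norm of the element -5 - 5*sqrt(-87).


N(a + b*sqrt(d)) = a^2 - d*b^2
= (-5)^2 - (-87)*(-5)^2
= 25 + 2175
= 2200

2200


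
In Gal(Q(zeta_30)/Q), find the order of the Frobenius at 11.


The Frobenius at p in Gal(Q(zeta_n)/Q) = (Z/nZ)* is the class of p, so its order is ord_30(11), the smallest k >= 1 with 11^k = 1 mod 30.
n = 30 = 2 * 3 * 5, phi(30) = 8; the order divides phi(n).
Divisors of 8: 1, 2, 4, 8
Repeated squaring mod 30: 11^1 = 11, 11^2 = 1, 11^4 = 1, 11^8 = 1
Test divisors in increasing order:
  k=1: 11^1 = 11 mod 30
  k=2: 11^2 = 1 mod 30  <- first divisor giving 1
Order = 2

2


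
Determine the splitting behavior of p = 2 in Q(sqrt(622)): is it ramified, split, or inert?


K = Q(sqrt(622)). Since d mod 4 = 2, disc(K) = 2488.
Check p | disc: 2488 mod 2 = 0.
p divides disc, so p ramifies: (p) = P^2 with e=2, f=1, g=1.
Therefore p is ramified.

ramified


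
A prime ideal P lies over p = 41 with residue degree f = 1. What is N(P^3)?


N(P^a) = p^(a*f)
= 41^(3*1)
= 41^3
= 68921

68921


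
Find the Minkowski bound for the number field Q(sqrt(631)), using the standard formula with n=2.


d = 631, d mod 4 = 3, so disc(K) = 4d = 2524; |disc(K)| = 2524
Real quadratic field, so n = 2, s = r2 = 0, r1 = 2
M = (n!/n^n) * (4/pi)^s * sqrt(|disc(K)|) = (2!/2^2) * (4/pi)^0 * sqrt(2524)
= 0.5 * 1.000000 * 50.239427
= 25.1197

25.1197


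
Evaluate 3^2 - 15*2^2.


x^2 - d*y^2
= 3^2 - 15*2^2
= 9 - 60
= -51

-51


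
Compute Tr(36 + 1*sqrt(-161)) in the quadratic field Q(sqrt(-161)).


Tr(a + b*sqrt(d)) = (a + b*sqrt(d)) + (a - b*sqrt(d)) = 2a
= 2 * (36)
= 72

72


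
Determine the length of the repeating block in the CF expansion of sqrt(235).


Run the CF algorithm for sqrt(235).
a_0 = floor(sqrt(235)) = 15; set m_0=0, q_0=1.
Recurrence: m' = q*a - m,  q' = (d - m'^2)/q,  a' = floor((a_0 + m')/q').
  step 1: m=15, q=10, a=3
  step 2: m=15, q=1, a=30
a_2 = 2*a_0 = 30, so the period closes here.
sqrt(235) = [15; 3, 30]
Period length = 2

2


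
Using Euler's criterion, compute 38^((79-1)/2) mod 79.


p = 79 is prime and the exponent is (p-1)/2 = 39, so by Euler's criterion 38^39 = (38/79) = +1 or -1 mod 79.
Compute by square-and-multiply:
  39 = 32 + 4 + 2 + 1 (binary 100111)
  Repeated squaring mod 79: 38^1 = 38, 38^2 = 22, 38^4 = 10, 38^8 = 21, 38^16 = 46, 38^32 = 62
  38^39 = 38^32 * 38^4 * 38^2 * 38^1 = 62 * 10 * 22 * 38 mod 79
    62 * 10 = 620 = 67 mod 79
    67 * 22 = 1474 = 52 mod 79
    52 * 38 = 1976 = 1 mod 79
  38^39 = 1 mod 79
Result 1: 38 is a quadratic residue mod 79.
38^39 mod 79 = 1

1


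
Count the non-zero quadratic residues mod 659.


For prime p, the number of non-zero quadratic residues is (p-1)/2.
= (659-1)/2
= 329

329


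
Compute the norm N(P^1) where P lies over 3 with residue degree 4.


N(P^a) = p^(a*f)
= 3^(1*4)
= 3^4
= 81

81


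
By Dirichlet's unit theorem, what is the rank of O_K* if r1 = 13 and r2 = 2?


By Dirichlet's unit theorem:
rank = r1 + r2 - 1
= 13 + 2 - 1
= 14

14


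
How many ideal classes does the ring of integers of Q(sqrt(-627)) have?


K = Q(sqrt(-627)). d mod 4 = 1, so D = disc(K) = d = -627
h(K) equals the number of primitive reduced positive-definite forms (a, b, c) = a*x^2 + b*x*y + c*y^2 with b^2 - 4ac = D,
where reduced means |b| <= a <= c, with b >= 0 whenever |b| = a or a = c, and primitive means gcd(a, b, c) = 1.
Reduced forces 3a^2 <= |D| = 627, so 1 <= a <= 14; b must have the parity of D, and c = (b^2 - D)/(4a) must be an integer >= a.
Enumerate a = 1..14, b in [-a, a]:
  a=1: (1, 1, 157)  [1]
  a=2: none
  a=3: (3, 3, 53)  [1]
  a=4..10: none
  a=11: (11, 11, 17)  [1]
  a=12: none
  a=13: (13, 7, 13)  [1]
  a=14: none
Total reduced forms: 1 + 1 + 1 + 1 = 4
h = 4

4


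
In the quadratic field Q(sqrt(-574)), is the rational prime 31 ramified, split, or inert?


K = Q(sqrt(-574)). Since d mod 4 = 2, disc(K) = -2296.
Check p | disc: -2296 mod 31 = 29.
p does not divide disc. Compute Legendre symbol (d/p):
15^((31-1)/2) mod 31 = -1
(d/p) = -1, so p is inert: (p) stays prime with e=1, f=2, g=1.
Therefore p is inert.

inert


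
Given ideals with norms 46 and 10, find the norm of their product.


N(IJ) = N(I) * N(J)
= 46 * 10
= 460

460


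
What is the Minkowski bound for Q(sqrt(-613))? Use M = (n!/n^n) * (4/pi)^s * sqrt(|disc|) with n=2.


d = -613, d mod 4 = 3, so disc(K) = 4d = -2452; |disc(K)| = 2452
Imaginary quadratic field, so n = 2, s = r2 = 1, r1 = 0
M = (n!/n^n) * (4/pi)^s * sqrt(|disc(K)|) = (2!/2^2) * (4/pi)^1 * sqrt(2452)
= 0.5 * 1.273240 * 49.517674
= 31.5239

31.5239


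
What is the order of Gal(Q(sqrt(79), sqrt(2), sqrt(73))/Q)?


The 3 square roots of distinct primes are multiplicatively independent over Q,
so [K:Q] = 2^3 and Gal(K/Q) is isomorphic to (Z/2Z)^3.
|Gal| = 2^3 = 8

8


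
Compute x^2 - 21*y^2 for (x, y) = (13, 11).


x^2 - d*y^2
= 13^2 - 21*11^2
= 169 - 2541
= -2372

-2372


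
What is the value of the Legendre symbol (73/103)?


p = 103 is prime, so compute (73/103) with the reciprocity algorithm (Jacobi-symbol steps: pull out 2s via (2/n), flip via reciprocity, reduce):
  reciprocity: (73/103) -> +(103/73)
  reduce: (30/73)
  pull out 2: (2/73) = +1  (since 73 mod 8 = 1)
  reciprocity: (15/73) -> +(73/15)
  reduce: (13/15)
  reciprocity: (13/15) -> +(15/13)
  reduce: (2/13)
  pull out 2: (2/13) = -1  (since 13 mod 8 = 5)
  (1/13) = 1
Product of signs = -1
(73/103) = -1

-1


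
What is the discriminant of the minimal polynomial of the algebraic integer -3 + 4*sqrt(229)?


The element -3 + 4*sqrt(229) has minimal polynomial:
x^2 + 6*x - 3655
Discriminant = (6)^2 - 4*(-3655)
= 36 + 14620
= 14656

14656


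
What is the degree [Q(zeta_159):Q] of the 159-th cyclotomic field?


The degree equals Euler's totient phi(159).
159 = 3 * 53
phi(159) = 104

104


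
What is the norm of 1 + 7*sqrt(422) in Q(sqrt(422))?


N(a + b*sqrt(d)) = a^2 - d*b^2
= (1)^2 - (422)*(7)^2
= 1 - 20678
= -20677

-20677


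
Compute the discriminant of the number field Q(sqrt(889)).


For K = Q(sqrt(d)) with d squarefree: disc(K) = d if d = 1 mod 4, and disc(K) = 4d if d = 2 or 3 mod 4.
Here d = 889, and d mod 4 = 1.
d = 1 mod 4 (O_K = Z[(1+sqrt(d))/2]), so disc(K) = d = 889

889


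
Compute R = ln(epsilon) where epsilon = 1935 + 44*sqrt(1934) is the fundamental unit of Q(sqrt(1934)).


epsilon = 1935 + 44*sqrt(1934)
= 3869.9997
R = ln(3869.9997)
= 8.2610

8.2610


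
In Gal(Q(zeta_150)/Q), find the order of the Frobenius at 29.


The Frobenius at p in Gal(Q(zeta_n)/Q) = (Z/nZ)* is the class of p, so its order is ord_150(29), the smallest k >= 1 with 29^k = 1 mod 150.
n = 150 = 2 * 3 * 5^2, phi(150) = 40; the order divides phi(n).
Divisors of 40: 1, 2, 4, 5, 8, 10, 20, 40
Repeated squaring mod 150: 29^1 = 29, 29^2 = 91, 29^4 = 31, 29^8 = 61, 29^16 = 121, 29^32 = 91
Test divisors in increasing order:
  k=1: 29^1 = 29 mod 150
  k=2: 29^2 = 91 mod 150
  k=4: 29^4 = 31 mod 150
  k=5: 29^5 = 31 * 29 = 149 mod 150
  k=8: 29^8 = 61 mod 150
  k=10: 29^10 = 61 * 91 = 1 mod 150  <- first divisor giving 1
Order = 10

10
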